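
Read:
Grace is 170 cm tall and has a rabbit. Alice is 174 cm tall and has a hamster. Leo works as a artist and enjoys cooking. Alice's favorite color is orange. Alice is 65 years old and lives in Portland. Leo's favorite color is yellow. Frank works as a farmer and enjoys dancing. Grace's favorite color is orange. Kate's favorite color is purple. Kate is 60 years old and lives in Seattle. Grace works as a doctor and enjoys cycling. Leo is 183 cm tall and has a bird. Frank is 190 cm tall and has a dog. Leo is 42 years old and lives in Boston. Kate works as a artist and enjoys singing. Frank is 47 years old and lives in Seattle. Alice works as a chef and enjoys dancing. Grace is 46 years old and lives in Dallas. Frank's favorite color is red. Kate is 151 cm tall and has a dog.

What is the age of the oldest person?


Oldest: Alice at 65

65


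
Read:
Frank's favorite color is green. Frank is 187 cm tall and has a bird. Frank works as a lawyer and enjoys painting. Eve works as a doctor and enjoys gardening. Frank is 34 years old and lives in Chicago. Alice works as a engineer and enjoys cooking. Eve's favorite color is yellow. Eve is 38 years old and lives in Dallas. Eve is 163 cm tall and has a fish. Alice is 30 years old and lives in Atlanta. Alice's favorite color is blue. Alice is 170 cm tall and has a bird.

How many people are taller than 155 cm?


Taller than 155: 3

3


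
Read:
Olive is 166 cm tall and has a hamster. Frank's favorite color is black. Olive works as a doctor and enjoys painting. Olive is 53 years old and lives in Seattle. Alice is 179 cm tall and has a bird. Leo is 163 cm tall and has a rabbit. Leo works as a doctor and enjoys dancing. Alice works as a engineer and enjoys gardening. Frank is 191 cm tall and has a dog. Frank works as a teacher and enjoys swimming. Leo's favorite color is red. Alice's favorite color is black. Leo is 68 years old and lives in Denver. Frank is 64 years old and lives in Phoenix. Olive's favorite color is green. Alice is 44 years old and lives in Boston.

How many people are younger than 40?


Filter: 0

0


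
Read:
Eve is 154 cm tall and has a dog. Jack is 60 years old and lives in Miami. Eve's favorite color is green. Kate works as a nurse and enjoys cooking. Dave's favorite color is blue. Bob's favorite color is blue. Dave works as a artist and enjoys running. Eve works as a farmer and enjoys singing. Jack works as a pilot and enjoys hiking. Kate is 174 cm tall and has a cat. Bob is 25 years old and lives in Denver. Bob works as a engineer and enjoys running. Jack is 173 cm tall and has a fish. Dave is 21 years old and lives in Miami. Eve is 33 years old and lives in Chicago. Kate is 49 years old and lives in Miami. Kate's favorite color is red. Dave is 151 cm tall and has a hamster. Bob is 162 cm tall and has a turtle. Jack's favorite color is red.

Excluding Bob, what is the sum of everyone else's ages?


Sum (excluding Bob): 163

163


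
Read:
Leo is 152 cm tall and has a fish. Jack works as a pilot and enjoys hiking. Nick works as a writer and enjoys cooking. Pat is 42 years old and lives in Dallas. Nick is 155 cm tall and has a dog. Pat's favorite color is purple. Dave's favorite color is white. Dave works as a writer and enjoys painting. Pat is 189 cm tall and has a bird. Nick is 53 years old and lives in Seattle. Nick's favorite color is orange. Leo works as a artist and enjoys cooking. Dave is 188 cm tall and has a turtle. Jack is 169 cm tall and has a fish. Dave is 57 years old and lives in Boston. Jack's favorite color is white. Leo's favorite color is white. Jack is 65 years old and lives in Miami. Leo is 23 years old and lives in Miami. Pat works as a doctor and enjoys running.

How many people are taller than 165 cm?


Taller than 165: 3

3


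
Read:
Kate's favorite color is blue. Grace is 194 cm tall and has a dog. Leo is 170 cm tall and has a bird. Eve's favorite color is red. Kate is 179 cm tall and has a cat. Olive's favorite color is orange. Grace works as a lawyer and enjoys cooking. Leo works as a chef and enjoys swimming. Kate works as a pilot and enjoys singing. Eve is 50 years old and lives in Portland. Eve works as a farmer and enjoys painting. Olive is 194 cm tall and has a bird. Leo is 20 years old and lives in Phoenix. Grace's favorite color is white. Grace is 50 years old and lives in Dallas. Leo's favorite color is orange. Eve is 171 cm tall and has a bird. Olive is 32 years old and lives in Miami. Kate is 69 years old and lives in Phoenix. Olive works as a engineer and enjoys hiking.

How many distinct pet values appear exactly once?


Unique pet values: 2

2


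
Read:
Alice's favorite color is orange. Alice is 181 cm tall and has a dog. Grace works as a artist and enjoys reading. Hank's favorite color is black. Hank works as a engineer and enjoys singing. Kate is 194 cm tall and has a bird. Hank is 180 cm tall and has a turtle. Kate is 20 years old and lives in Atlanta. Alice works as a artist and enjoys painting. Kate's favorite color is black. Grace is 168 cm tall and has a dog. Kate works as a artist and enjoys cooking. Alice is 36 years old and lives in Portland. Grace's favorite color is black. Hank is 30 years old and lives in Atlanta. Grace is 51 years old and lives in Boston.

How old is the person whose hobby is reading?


Person with hobby=reading is Grace, age 51

51


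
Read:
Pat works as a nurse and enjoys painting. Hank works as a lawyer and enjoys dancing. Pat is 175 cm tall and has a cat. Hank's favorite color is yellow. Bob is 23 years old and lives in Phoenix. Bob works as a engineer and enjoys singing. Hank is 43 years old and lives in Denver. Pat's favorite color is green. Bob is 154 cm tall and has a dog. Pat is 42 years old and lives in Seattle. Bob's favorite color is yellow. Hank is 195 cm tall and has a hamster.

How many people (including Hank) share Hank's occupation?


Hank is a lawyer. Count = 1

1


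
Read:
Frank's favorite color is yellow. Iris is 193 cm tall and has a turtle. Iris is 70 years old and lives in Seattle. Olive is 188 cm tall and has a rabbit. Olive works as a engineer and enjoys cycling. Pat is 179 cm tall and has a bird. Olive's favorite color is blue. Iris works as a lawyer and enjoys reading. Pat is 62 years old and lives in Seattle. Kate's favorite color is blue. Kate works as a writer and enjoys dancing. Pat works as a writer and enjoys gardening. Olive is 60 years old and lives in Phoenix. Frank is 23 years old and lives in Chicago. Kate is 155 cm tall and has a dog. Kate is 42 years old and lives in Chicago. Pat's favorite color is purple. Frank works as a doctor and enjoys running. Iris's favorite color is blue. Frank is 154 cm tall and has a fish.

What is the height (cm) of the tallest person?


Tallest: Iris at 193 cm

193


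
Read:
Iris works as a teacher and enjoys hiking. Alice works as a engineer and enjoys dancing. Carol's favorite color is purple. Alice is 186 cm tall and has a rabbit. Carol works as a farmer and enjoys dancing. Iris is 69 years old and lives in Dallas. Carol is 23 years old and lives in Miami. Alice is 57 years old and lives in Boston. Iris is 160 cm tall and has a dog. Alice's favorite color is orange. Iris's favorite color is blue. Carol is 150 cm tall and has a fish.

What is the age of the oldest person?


Oldest: Iris at 69

69


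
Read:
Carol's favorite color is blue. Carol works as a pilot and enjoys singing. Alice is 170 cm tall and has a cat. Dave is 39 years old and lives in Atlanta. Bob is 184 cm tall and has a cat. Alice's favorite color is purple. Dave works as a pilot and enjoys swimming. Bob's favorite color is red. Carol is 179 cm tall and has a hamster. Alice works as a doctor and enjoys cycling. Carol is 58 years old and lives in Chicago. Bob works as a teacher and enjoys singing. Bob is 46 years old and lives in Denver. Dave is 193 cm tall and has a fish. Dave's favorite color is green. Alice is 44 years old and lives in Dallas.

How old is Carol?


Carol is 58 years old

58


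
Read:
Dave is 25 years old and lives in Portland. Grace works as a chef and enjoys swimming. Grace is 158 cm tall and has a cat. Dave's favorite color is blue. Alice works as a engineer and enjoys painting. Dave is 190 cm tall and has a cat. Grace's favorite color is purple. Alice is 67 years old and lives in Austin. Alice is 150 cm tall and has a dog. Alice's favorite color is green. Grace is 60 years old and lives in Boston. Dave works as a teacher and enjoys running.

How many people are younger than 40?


Filter: 1

1


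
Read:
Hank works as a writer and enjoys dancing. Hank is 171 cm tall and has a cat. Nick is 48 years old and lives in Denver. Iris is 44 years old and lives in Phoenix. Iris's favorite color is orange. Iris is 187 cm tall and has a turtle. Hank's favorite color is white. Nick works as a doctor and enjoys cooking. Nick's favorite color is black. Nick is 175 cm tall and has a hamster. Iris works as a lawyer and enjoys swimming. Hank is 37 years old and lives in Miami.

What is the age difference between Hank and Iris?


|37 - 44| = 7

7


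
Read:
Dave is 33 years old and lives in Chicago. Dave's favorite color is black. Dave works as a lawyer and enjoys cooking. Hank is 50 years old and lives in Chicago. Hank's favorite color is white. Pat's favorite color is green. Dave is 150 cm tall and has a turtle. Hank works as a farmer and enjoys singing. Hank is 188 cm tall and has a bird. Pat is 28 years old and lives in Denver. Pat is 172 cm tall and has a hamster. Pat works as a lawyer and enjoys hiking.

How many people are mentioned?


People: Dave, Hank, Pat. Count = 3

3


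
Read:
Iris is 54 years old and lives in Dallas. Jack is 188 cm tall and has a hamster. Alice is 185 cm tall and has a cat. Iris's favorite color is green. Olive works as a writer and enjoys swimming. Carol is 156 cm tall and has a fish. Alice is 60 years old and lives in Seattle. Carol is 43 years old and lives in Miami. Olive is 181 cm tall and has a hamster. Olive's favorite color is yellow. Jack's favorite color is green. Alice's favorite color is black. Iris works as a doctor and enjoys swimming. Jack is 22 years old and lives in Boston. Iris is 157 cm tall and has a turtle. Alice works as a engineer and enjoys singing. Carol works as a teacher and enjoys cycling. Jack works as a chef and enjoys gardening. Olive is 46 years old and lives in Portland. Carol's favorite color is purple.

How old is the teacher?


The teacher is Carol, age 43

43


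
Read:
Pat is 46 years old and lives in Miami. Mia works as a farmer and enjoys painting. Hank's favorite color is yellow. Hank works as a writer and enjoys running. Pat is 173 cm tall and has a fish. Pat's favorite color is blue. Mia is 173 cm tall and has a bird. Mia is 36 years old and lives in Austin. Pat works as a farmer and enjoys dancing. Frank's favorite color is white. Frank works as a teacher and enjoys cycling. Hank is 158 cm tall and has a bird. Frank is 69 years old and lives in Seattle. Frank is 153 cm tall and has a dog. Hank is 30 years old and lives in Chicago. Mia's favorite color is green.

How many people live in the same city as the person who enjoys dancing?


Person with hobby dancing is Pat, city Miami. Count = 1

1


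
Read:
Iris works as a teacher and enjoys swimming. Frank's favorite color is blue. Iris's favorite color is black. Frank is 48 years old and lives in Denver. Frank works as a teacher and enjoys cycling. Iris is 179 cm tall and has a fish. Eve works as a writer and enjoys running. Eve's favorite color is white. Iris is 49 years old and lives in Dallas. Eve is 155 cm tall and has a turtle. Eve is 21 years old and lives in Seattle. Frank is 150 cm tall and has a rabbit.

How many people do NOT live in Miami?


Not in Miami: 3

3


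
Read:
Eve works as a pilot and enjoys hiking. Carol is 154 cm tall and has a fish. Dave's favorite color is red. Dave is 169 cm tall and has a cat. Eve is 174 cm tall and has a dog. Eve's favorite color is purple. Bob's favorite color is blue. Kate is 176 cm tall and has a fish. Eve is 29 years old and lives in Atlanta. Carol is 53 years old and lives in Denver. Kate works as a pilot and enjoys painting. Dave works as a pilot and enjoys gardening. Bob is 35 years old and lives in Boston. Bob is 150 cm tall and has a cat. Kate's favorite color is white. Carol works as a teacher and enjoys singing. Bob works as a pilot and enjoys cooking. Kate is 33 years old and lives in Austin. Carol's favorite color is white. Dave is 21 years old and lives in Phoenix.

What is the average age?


Sum=171, n=5, avg=34.2

34.2


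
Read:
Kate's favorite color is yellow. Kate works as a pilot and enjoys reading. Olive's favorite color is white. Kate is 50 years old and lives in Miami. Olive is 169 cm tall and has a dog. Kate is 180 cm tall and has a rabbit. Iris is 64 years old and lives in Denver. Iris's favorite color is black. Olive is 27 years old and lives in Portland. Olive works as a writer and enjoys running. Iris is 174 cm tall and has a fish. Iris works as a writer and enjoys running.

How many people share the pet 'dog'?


Count: 1

1


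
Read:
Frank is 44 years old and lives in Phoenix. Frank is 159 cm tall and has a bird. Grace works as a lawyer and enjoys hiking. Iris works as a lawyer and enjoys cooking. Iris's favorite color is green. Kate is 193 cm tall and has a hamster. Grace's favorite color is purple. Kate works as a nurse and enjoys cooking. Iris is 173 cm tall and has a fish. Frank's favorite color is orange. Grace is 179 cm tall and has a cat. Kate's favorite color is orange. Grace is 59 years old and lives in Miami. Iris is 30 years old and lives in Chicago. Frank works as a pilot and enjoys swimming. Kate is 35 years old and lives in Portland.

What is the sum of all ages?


59+35+30+44 = 168

168


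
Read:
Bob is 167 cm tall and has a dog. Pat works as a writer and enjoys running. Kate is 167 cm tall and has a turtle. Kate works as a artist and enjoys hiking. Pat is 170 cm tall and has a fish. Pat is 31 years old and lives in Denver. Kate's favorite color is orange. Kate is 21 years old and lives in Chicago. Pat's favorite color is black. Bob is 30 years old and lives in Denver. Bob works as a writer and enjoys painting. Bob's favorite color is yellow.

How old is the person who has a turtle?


Person with turtle is Kate, age 21

21


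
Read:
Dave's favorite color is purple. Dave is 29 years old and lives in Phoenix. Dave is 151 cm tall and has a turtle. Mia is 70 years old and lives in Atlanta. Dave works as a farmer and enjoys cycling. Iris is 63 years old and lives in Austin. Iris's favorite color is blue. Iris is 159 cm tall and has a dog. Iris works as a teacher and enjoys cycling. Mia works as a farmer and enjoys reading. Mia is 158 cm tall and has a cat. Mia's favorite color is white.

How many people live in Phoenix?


Count in Phoenix: 1

1


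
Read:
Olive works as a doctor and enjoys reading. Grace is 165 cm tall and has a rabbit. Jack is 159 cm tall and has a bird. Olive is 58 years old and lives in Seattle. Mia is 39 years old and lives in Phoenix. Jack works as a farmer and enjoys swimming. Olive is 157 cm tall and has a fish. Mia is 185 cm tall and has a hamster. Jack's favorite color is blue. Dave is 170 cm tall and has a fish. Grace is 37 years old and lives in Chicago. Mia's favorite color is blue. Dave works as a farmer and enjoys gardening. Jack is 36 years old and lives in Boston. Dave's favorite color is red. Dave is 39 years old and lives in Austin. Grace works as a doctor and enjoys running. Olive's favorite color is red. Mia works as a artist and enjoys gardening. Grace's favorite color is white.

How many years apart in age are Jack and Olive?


36 vs 58, diff = 22

22


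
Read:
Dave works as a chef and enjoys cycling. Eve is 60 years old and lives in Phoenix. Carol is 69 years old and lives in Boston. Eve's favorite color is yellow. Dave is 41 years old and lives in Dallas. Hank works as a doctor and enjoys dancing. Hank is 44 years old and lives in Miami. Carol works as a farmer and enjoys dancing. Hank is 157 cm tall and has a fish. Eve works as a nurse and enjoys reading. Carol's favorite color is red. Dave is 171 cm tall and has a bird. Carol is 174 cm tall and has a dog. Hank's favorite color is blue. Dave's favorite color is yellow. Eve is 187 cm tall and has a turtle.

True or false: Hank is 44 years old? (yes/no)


Hank is actually 44. yes

yes


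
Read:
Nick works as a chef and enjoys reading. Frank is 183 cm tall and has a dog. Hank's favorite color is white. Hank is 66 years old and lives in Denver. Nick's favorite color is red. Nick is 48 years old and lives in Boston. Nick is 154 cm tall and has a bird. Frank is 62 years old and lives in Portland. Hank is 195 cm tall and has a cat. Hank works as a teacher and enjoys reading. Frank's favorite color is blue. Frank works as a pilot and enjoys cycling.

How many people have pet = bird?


Count: 1

1


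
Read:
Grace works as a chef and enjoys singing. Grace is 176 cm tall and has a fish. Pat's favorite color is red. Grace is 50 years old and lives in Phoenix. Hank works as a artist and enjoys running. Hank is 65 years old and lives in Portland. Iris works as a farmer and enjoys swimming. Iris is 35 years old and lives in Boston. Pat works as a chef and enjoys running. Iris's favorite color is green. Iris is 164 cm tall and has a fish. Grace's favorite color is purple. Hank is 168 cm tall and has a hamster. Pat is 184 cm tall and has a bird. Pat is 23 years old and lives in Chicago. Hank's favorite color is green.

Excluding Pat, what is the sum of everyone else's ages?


Sum (excluding Pat): 150

150


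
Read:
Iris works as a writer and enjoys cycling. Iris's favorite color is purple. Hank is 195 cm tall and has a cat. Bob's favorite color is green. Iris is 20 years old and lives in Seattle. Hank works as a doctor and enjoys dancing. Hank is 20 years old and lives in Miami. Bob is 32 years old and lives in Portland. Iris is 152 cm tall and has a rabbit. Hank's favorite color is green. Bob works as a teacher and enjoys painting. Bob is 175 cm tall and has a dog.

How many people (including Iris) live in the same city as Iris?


Iris lives in Seattle. Count = 1

1


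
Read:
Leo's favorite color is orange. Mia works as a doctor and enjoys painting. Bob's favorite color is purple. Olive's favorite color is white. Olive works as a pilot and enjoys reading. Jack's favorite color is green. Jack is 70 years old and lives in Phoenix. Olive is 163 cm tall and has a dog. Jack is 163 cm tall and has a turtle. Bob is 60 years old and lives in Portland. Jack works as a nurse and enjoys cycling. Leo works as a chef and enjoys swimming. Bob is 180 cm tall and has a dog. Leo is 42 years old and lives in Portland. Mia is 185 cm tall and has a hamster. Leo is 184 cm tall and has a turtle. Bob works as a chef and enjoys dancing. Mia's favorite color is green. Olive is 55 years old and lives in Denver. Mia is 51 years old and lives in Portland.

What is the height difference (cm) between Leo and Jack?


|184 - 163| = 21

21


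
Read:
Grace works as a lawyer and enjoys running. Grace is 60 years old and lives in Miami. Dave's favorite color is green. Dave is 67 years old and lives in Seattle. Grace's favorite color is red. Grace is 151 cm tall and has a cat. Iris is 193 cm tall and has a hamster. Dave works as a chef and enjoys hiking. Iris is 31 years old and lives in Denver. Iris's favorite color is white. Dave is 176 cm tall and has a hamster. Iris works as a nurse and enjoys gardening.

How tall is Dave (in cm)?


Dave is 176 cm tall

176


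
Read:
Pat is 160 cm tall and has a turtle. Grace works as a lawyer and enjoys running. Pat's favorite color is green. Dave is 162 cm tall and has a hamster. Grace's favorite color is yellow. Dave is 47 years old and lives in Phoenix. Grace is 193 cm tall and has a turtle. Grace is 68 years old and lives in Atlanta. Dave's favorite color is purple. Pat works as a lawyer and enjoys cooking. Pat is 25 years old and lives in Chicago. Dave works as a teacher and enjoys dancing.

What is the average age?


Sum=140, n=3, avg=46.67

46.67


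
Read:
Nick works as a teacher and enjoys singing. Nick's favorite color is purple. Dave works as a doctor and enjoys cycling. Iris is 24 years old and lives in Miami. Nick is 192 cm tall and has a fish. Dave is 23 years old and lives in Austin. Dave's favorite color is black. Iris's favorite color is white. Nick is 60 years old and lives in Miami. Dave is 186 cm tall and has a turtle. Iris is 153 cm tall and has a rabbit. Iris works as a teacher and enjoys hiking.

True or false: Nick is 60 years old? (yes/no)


Nick is actually 60. yes

yes


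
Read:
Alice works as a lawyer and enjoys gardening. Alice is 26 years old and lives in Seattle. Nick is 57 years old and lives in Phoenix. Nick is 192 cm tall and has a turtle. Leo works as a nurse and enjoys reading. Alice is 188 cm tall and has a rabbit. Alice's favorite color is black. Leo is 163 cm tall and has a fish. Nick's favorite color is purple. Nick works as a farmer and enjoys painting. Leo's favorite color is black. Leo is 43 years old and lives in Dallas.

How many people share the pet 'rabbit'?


Count: 1

1


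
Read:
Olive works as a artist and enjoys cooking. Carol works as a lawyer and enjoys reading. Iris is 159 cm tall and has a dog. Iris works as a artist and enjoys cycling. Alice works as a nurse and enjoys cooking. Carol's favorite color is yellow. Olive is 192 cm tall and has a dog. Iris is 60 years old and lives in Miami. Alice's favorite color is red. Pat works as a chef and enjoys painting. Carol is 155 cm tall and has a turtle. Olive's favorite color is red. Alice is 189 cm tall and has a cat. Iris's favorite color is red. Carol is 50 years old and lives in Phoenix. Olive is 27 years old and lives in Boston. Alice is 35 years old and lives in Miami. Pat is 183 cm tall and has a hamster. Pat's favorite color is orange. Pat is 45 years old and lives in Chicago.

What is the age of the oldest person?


Oldest: Iris at 60

60


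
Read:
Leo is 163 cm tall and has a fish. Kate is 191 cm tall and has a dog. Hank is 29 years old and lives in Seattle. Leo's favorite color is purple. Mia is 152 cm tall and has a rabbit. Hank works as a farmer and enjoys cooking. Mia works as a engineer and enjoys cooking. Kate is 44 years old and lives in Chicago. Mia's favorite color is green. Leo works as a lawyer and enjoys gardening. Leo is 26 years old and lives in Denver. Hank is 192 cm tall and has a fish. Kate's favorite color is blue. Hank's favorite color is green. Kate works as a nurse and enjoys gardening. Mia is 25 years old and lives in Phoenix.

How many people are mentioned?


People: Mia, Kate, Hank, Leo. Count = 4

4


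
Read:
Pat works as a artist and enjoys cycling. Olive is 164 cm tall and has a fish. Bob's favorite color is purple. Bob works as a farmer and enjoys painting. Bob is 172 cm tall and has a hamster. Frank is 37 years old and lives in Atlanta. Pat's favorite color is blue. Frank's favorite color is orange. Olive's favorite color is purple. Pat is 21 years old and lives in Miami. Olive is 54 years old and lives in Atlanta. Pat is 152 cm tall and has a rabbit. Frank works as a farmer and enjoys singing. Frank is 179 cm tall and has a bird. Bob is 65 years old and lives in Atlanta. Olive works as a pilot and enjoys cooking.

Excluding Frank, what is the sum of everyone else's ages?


Sum (excluding Frank): 140

140


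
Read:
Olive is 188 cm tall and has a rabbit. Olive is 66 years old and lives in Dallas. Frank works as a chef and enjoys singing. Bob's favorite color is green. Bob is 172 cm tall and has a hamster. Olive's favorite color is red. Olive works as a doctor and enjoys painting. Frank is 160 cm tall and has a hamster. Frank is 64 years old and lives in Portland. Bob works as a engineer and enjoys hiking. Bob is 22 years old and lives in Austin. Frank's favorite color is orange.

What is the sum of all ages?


22+64+66 = 152

152


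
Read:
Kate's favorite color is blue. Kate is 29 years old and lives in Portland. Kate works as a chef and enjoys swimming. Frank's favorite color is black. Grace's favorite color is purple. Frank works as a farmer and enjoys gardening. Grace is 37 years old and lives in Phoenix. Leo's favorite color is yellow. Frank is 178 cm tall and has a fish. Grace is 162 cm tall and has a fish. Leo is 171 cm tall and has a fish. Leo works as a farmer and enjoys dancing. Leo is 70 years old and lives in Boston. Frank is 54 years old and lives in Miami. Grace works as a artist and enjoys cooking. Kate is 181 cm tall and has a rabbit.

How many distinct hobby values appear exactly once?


Unique hobby values: 4

4


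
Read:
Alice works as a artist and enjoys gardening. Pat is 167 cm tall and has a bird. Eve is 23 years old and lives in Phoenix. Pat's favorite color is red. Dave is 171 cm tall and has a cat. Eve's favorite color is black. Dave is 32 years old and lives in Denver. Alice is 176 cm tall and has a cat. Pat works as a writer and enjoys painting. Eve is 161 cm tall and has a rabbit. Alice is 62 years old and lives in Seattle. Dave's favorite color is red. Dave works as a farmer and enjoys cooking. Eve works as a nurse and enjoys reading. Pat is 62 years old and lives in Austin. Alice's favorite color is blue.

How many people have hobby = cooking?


Count: 1

1


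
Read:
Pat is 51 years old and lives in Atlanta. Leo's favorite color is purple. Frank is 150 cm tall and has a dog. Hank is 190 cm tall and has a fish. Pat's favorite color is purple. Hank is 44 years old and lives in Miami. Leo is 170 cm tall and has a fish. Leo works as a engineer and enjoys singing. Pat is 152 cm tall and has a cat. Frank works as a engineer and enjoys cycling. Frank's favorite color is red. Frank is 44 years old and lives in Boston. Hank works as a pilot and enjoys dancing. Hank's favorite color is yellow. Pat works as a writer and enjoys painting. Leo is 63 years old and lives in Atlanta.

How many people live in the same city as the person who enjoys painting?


Person with hobby painting is Pat, city Atlanta. Count = 2

2


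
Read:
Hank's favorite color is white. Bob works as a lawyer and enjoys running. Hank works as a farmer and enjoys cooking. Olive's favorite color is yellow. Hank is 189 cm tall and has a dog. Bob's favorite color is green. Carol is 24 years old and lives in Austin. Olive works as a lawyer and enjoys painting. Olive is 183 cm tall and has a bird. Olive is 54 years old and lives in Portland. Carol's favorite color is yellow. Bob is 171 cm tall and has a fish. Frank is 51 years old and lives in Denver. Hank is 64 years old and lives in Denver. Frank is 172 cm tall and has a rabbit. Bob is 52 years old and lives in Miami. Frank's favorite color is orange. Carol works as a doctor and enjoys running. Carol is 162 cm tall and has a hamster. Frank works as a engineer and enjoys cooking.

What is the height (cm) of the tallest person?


Tallest: Hank at 189 cm

189


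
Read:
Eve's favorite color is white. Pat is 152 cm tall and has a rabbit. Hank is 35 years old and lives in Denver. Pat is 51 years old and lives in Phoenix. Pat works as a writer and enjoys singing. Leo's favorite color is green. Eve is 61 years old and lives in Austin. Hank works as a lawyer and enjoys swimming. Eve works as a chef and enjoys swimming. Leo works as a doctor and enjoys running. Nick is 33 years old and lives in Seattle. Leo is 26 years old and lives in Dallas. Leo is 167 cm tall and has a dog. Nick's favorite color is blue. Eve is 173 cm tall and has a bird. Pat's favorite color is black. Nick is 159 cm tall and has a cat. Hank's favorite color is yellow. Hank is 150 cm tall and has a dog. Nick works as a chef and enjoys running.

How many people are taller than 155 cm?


Taller than 155: 3

3


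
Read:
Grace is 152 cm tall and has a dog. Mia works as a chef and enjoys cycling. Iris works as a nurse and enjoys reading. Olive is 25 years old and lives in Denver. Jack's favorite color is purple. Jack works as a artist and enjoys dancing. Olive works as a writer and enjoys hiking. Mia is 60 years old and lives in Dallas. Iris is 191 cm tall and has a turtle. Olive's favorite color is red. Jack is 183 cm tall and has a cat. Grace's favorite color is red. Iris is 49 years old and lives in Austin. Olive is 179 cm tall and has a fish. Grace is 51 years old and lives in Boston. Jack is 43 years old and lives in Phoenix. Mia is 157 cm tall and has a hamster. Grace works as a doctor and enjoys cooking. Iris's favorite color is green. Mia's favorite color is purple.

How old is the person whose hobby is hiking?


Person with hobby=hiking is Olive, age 25

25


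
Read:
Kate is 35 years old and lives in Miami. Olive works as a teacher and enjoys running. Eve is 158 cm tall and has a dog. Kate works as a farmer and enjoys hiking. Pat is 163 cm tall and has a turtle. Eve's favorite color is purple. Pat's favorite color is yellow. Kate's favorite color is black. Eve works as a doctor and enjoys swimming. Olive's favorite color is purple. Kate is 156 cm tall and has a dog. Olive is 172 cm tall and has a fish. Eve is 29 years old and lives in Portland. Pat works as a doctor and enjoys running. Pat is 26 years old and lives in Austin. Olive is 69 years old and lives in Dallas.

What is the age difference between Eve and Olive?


|29 - 69| = 40

40


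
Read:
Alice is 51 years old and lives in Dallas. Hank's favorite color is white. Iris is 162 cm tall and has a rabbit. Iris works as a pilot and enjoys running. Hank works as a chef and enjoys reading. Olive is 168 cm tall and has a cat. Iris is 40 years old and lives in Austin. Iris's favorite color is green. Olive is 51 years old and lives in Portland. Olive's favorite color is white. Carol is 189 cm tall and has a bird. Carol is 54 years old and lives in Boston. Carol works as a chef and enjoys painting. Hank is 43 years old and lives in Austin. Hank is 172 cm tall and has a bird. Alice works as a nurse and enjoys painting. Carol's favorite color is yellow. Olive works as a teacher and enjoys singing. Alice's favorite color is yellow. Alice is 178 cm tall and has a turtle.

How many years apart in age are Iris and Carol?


40 vs 54, diff = 14

14


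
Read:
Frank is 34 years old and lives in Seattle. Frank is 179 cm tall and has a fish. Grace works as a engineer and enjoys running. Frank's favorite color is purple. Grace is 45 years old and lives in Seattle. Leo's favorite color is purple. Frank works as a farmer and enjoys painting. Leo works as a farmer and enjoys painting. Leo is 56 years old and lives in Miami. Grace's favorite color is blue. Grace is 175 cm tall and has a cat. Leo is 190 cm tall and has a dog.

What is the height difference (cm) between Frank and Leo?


|179 - 190| = 11

11


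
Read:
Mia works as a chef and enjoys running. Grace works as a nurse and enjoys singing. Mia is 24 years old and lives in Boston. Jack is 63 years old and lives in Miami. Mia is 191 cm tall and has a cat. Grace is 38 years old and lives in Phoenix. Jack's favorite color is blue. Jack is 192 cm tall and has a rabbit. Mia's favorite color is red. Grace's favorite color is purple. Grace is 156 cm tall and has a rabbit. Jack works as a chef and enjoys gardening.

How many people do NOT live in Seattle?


Not in Seattle: 3

3


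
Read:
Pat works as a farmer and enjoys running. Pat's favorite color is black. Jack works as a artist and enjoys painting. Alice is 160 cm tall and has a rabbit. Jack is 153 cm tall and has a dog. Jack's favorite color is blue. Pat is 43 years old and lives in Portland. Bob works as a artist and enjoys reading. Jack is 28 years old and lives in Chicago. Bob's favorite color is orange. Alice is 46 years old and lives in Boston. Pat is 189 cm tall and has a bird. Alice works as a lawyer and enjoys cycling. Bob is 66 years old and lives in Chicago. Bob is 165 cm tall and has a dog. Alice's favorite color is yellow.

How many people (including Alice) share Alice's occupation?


Alice is a lawyer. Count = 1

1


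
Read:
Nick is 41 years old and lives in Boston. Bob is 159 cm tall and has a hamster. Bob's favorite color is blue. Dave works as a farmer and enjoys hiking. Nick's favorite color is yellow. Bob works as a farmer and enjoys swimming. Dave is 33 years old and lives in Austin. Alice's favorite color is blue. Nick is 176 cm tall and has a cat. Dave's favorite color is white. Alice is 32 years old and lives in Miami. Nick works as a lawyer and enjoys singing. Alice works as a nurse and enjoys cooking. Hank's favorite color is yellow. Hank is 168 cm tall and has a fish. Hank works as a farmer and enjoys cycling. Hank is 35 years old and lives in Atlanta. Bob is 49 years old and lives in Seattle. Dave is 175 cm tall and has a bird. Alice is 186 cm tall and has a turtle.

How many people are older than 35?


Filter: 2

2


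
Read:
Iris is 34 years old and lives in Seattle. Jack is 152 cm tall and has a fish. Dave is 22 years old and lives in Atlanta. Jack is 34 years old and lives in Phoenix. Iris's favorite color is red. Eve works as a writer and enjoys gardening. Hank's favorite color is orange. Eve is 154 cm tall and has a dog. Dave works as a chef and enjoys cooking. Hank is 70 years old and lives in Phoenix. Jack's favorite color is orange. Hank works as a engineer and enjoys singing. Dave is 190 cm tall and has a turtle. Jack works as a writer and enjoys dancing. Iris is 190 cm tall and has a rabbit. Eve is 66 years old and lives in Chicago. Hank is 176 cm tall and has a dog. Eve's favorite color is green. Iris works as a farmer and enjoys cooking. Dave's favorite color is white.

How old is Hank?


Hank is 70 years old

70


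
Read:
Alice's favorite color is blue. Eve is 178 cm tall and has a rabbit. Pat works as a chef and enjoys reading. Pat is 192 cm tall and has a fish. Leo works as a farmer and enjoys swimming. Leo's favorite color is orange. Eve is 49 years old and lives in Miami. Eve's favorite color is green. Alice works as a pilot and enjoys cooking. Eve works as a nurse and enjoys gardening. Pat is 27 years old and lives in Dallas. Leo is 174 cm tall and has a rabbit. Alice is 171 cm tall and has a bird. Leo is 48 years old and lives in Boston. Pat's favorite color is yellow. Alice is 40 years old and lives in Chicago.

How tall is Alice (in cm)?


Alice is 171 cm tall

171


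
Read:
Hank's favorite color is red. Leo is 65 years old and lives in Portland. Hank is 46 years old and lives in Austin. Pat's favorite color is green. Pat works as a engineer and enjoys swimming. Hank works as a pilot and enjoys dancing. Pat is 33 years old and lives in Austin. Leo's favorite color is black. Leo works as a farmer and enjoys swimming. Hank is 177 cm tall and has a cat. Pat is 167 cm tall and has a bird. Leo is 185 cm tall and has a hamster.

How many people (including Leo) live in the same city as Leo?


Leo lives in Portland. Count = 1

1


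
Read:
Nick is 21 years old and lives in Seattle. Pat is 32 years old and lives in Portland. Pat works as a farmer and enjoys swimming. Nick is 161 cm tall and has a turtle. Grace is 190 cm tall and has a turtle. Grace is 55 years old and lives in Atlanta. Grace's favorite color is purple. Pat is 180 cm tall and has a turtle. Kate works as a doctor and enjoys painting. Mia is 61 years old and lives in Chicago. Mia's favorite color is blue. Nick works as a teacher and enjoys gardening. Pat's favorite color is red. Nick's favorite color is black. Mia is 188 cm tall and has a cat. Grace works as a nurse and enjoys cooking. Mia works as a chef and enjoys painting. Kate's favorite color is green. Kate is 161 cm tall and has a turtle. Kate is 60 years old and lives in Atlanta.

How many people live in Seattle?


Count in Seattle: 1

1


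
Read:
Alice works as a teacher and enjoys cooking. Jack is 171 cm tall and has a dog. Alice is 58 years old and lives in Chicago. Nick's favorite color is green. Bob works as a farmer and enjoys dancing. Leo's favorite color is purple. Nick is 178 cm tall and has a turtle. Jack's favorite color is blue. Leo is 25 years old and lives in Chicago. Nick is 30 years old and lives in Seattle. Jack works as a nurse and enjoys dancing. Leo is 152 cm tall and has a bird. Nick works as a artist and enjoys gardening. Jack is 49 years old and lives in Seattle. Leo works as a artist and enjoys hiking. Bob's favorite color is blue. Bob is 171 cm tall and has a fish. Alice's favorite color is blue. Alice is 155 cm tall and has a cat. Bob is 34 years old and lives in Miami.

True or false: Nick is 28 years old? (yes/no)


Nick is actually 30. no

no


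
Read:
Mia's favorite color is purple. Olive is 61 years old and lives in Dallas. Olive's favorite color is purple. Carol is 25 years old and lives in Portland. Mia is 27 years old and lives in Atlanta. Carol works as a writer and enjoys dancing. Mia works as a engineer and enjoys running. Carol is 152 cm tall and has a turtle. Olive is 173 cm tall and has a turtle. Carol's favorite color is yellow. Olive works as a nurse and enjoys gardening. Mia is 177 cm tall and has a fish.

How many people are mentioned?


People: Olive, Mia, Carol. Count = 3

3


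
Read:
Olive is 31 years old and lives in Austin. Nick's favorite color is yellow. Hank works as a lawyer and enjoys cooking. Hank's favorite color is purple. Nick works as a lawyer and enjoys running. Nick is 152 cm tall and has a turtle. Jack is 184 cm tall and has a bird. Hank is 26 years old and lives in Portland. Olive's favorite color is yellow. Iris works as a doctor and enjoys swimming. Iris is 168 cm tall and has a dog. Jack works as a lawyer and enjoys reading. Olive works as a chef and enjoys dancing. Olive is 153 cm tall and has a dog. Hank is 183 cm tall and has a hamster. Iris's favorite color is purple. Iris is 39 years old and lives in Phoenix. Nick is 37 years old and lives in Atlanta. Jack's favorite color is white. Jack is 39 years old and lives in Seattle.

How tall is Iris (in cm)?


Iris is 168 cm tall

168


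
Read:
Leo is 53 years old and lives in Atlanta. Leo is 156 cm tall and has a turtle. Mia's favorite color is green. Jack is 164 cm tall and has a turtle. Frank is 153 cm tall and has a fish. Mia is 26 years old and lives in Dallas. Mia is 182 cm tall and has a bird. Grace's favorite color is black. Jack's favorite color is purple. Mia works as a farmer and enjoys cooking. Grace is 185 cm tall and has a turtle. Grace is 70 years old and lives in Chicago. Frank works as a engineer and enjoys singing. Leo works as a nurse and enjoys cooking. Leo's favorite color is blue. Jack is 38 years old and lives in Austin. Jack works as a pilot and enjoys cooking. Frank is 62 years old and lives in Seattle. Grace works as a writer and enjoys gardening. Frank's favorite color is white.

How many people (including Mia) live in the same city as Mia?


Mia lives in Dallas. Count = 1

1


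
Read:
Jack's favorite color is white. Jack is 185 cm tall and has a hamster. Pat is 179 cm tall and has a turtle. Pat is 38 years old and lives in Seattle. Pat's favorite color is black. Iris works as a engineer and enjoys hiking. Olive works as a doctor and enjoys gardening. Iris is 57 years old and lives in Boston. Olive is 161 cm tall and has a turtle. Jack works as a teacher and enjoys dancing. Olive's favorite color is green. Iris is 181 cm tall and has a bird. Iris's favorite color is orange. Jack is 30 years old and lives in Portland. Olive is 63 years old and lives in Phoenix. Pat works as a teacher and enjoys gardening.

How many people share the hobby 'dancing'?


Count: 1

1


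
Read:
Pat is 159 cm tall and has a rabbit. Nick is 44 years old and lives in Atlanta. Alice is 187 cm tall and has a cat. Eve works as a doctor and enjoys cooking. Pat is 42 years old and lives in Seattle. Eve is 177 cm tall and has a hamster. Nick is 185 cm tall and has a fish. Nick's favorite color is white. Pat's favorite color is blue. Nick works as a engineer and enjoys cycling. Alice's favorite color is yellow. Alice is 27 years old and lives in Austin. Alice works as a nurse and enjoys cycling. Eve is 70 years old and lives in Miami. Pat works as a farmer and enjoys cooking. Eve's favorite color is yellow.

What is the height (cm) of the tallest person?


Tallest: Alice at 187 cm

187
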